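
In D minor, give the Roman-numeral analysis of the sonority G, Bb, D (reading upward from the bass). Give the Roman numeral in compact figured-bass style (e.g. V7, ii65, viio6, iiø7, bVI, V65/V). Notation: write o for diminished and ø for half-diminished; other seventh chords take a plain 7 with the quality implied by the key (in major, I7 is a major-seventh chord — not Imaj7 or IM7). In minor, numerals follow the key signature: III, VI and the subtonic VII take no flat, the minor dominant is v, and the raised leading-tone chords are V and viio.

The pitches G-Bb-D form a minor triad rooted on G.
In D minor, G is the subdominant; the diatonic minor triad there is iv.

iv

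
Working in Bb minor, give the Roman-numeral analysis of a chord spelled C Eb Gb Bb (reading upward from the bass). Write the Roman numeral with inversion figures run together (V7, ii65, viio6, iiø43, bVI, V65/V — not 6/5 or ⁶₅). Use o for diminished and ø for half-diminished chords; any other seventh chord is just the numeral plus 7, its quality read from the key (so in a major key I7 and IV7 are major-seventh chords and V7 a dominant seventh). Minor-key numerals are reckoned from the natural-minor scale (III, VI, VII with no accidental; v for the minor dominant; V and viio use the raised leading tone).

iiø7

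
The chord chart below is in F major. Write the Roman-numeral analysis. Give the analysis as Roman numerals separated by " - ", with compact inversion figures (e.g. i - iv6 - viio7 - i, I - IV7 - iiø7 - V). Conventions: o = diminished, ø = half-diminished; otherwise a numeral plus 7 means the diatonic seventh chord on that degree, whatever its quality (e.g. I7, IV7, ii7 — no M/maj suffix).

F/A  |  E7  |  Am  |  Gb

I6 - V7/iii - iii - bII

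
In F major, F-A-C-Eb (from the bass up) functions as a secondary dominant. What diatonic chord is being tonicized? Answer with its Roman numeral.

IV

The chord is a dominant seventh chord on F.
A dominant resolves down a perfect fifth: F → Bb. In F major, Bb is scale degree 4, i.e. IV.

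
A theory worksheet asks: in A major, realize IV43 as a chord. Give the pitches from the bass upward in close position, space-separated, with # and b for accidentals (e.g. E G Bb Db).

A C# D F#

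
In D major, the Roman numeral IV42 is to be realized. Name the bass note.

IV in D major has root G; the chord is G-B-D-F#.
The figure 42 means third inversion — the seventh is in the bass.

F#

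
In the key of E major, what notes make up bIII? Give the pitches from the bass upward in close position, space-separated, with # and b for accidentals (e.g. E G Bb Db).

Scale degree 3 in E major is G#; lowering it a half step gives G. bIII is a major triad on the lowered third degree, borrowed from the parallel minor.
So the chord is G-B-D, a major triad.

G B D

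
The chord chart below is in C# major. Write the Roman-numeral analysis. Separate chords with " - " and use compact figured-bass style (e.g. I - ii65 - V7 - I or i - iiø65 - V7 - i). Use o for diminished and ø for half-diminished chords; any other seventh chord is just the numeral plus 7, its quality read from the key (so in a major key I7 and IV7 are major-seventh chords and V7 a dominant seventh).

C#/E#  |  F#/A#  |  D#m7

I6 - IV6 - ii7

C#/E# has root C#, degree 1 in C# major, so I6.
F#/A#: root F# is the subdominant; major triad there is IV6.
D#m7 has root D#, degree 2 in C# major, so ii7.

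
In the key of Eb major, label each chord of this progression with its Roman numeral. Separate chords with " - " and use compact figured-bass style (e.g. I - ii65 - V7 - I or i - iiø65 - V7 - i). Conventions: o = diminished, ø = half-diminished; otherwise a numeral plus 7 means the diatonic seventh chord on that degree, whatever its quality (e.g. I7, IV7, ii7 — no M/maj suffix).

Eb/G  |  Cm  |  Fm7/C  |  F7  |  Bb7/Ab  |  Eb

Eb/G: root Eb is the tonic; major triad there is I6.
Cm has root C, degree 6 in Eb major, so vi.
Fm7/C has root F, degree 2 in Eb major, so ii43.
F7: chromatic; F is V of V, so V7/V.
Bb7/Ab: dominant seventh chord on Bb = scale degree 5 → V42.
Eb: major triad on Eb = scale degree 1 → I.

I6 - vi - ii43 - V7/V - V42 - I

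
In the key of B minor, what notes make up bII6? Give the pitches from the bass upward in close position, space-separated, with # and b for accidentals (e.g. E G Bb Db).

bII6 is the Neapolitan sixth — a major triad on the lowered second degree, here in its customary first inversion. In B minor that root is C.
So the chord is C-E-G.
The figured bass 6 indicates first inversion, placing the third (E) in the bass: E-G-C.

E G C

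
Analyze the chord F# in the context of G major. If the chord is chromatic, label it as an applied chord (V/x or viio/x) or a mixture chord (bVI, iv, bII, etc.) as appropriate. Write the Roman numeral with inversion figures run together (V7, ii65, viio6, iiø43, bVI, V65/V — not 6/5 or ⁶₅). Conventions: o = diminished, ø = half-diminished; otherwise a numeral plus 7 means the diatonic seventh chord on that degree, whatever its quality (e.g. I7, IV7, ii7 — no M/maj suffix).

V/iii

Stacked in thirds the chord is F#-A#-C#: a major triad on F#.
F# is not a diatonic chord root with this quality in G major, but it lies a perfect fifth above B (iii), so the chord functions as an applied dominant of iii.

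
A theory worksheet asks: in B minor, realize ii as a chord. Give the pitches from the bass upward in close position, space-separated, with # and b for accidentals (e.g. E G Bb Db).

C# E G#

ii is the minor supertonic, borrowed from the parallel major (the Dorian ii). In B minor that root is C#.
So the chord is C#-E-G#, a minor triad.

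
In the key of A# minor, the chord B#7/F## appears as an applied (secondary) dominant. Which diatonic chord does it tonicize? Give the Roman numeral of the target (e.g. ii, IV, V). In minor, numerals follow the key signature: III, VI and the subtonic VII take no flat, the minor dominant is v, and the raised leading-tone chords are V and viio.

The chord is a dominant seventh chord on B#.
A dominant resolves down a perfect fifth: B# → E#. In A# minor, E# is scale degree 5, i.e. V.

V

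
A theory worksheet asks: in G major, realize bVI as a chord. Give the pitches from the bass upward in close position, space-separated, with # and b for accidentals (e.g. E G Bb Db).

bVI is a major triad on the lowered sixth degree, borrowed from the parallel minor. In G major that root is Eb.
So the chord is Eb-G-Bb, a major triad.

Eb G Bb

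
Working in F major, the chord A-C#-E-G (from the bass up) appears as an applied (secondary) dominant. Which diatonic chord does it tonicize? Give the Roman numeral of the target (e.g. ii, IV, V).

vi

The chord is a dominant seventh chord on A.
A dominant resolves down a perfect fifth: A → D. In F major, D is scale degree 6, i.e. vi.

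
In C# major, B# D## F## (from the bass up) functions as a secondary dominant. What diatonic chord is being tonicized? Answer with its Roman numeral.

iii

The chord is a major triad on B#.
A dominant resolves down a perfect fifth: B# → E#. In C# major, E# is scale degree 3, i.e. iii.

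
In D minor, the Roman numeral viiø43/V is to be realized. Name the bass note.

The applied chord viiø43/V is rooted on G#: G#-B-D-F#.
The figure 43 means second inversion — the fifth is in the bass.

D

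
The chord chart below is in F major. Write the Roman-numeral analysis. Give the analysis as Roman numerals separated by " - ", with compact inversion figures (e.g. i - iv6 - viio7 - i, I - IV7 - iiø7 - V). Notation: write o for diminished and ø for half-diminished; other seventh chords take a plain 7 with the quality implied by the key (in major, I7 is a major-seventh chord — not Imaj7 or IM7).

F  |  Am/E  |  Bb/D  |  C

F: root F is the tonic; major triad there is I.
Am/E has root A, degree 3 in F major, so iii64.
Bb/D: root Bb is the subdominant; major triad there is IV6.
C: root C is the dominant; major triad there is V.

I - iii64 - IV6 - V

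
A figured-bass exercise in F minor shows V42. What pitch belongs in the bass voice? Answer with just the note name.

V in F minor has root C; the chord is C-E-G-Bb.
The figure 42 means third inversion — the seventh is in the bass.

Bb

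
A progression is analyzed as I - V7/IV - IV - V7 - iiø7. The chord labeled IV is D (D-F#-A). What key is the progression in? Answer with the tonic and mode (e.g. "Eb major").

A major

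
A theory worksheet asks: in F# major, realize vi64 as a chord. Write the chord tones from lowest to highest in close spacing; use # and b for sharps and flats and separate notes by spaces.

In F# major, scale degree 6 is D#, and the diatonic chord built there is a minor triad.
That chord is spelled D#-F#-A#.
The figured bass 64 indicates second inversion, placing the fifth (A#) in the bass: A#-D#-F#.

A# D# F#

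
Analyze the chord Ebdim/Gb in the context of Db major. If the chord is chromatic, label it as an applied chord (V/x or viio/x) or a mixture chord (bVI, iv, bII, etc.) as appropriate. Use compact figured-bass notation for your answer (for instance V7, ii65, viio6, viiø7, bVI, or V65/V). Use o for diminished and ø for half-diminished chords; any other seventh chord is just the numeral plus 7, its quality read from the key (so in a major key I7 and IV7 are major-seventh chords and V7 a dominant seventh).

The pitches Eb-Gb-Bbb form a diminished triad rooted on Eb.
Eb is the second degree of Db major. This is the diminished supertonic triad, borrowed from the parallel minor.
With Gb in the bass the chord is in first inversion, so the figured bass is 6.

iio6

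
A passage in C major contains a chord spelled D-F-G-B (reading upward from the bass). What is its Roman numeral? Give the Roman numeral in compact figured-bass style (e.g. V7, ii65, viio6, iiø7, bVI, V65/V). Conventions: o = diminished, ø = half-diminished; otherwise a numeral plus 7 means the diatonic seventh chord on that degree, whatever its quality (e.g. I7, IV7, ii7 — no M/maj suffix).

V43

The pitches G-B-D-F form a dominant seventh chord rooted on G.
G is scale degree 5 in C major, and a dominant seventh chord on that degree is written V7.
With D in the bass the chord is in second inversion, so the figured bass is 43.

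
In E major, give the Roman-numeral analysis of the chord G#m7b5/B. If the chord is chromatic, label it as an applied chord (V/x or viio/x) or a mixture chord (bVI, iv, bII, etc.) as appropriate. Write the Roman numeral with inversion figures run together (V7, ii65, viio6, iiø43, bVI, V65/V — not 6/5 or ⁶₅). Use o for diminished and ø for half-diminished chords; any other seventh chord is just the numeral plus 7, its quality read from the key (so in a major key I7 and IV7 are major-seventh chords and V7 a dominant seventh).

Stacked in thirds the chord is G#-B-D-F#: a half-diminished seventh chord on G#.
G# sits a half step below A (IV in E major); a diminished chord there is the applied leading-tone chord of IV.
With B in the bass the chord is in first inversion, so the figured bass is 65.

viiø65/IV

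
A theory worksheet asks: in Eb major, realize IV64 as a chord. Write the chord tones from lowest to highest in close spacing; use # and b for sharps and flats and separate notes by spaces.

Eb Ab C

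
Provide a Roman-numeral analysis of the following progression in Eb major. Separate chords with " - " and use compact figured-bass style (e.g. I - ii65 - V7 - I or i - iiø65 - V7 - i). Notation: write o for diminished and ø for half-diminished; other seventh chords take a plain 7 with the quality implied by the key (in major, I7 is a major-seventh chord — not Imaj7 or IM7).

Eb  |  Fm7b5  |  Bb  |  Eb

Eb: root Eb is the tonic; major triad there is I.
Fm7b5: half-diminished seventh chord on F — chromatic; iiø7 (borrowed from the parallel minor).
Bb: root Bb is the dominant; major triad there is V.
Eb: major triad on Eb = scale degree 1 → I.

I - iiø7 - V - I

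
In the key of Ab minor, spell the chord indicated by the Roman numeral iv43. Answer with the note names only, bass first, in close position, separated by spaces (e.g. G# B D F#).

The numeral's case and figure indicate a minor seventh chord. In Ab minor its root, scale degree 4, is Db.
Stacking thirds from Db gives Db-Fb-Ab-Cb.
The figured bass 43 indicates second inversion, placing the fifth (Ab) in the bass: Ab-Cb-Db-Fb.

Ab Cb Db Fb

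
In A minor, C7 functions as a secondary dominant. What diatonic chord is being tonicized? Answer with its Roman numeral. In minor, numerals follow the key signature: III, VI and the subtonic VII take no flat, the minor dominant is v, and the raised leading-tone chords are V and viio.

VI

The chord is a dominant seventh chord on C.
A dominant resolves down a perfect fifth: C → F. In A minor, F is scale degree 6, i.e. VI.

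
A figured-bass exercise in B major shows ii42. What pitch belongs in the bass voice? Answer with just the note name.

B

ii in B major has root C#; the chord is C#-E-G#-B.
The figure 42 means third inversion — the seventh is in the bass.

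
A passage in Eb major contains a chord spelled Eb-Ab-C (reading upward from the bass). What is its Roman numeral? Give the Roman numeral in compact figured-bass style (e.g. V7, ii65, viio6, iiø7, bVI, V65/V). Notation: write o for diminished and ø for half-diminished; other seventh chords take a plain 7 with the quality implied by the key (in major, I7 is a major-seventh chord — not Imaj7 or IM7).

The pitches Ab-C-Eb form a major triad rooted on Ab.
In Eb major, Ab is the subdominant; the diatonic major triad there is IV.
With Eb in the bass the chord is in second inversion, so the figured bass is 64.

IV64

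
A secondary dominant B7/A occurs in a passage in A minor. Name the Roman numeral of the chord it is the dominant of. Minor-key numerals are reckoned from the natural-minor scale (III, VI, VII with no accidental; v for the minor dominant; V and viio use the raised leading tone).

The chord is a dominant seventh chord on B.
A dominant resolves down a perfect fifth: B → E. In A minor, E is scale degree 5, i.e. V.

V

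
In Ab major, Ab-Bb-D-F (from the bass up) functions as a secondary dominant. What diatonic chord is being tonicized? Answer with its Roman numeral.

V

The chord is a dominant seventh chord on Bb.
A dominant resolves down a perfect fifth: Bb → Eb. In Ab major, Eb is scale degree 5, i.e. V.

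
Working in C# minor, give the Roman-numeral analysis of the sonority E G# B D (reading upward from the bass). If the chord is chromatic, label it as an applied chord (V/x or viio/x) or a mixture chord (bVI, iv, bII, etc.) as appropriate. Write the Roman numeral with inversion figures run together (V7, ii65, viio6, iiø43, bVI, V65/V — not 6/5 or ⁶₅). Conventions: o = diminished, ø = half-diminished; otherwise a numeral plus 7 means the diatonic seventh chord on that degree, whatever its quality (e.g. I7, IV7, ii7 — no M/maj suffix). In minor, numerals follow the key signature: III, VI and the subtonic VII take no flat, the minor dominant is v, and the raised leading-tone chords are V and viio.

V7/VI

Stacked in thirds the chord is E-G#-B-D: a dominant seventh chord on E.
E is not a diatonic chord root with this quality in C# minor, but it lies a perfect fifth above A (VI), so the chord functions as an applied dominant of VI.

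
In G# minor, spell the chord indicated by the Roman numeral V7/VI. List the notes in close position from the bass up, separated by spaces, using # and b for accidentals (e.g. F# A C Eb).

V7/VI is a secondary dominant — the dominant seventh of VI. VI in G# minor is E, so the applied chord's root is B, a perfect fifth above.
Building a dominant seventh chord on B gives B-D#-F#-A.

B D# F# A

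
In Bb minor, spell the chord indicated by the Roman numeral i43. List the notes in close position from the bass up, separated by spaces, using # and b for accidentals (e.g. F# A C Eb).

F Ab Bb Db

The numeral's case and figure indicate a minor seventh chord. In Bb minor its root, scale degree 1, is Bb.
Stacking thirds from Bb gives Bb-Db-F-Ab.
The figured bass 43 indicates second inversion, placing the fifth (F) in the bass: F-Ab-Bb-Db.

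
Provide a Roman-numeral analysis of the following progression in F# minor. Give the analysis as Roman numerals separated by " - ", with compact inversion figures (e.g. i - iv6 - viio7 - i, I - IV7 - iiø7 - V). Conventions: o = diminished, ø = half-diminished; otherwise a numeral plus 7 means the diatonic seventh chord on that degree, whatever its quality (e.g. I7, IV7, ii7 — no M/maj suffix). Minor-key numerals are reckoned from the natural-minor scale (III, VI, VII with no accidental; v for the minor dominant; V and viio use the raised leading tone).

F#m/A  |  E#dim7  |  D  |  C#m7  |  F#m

F#m/A: minor triad on F# = scale degree 1 → i6.
E#dim7: fully diminished seventh chord on E# = scale degree 7 → viio7.
D: root D is the submediant; major triad there is VI.
C#m7: root C# is the dominant; minor seventh chord there is v7.
F#m: minor triad on F# = scale degree 1 → i.

i6 - viio7 - VI - v7 - i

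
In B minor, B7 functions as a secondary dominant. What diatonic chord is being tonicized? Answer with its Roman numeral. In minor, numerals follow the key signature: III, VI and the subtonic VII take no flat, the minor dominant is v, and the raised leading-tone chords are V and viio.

The chord is a dominant seventh chord on B.
A dominant resolves down a perfect fifth: B → E. In B minor, E is scale degree 4, i.e. iv.

iv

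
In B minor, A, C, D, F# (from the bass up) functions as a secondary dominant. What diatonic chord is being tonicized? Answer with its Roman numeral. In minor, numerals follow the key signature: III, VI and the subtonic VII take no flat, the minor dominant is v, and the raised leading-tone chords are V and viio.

VI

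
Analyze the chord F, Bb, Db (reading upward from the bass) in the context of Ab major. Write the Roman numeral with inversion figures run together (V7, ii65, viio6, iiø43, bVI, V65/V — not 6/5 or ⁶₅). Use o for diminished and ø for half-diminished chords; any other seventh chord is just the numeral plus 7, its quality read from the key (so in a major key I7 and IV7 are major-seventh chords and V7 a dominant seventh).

ii64

The pitches Bb-Db-F form a minor triad rooted on Bb.
Bb is scale degree 2 in Ab major, and a minor triad on that degree is written ii.
With F in the bass the chord is in second inversion, so the figured bass is 64.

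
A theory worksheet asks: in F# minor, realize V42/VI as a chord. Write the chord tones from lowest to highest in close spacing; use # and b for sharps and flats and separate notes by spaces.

G A C# E

V42/VI is a secondary dominant — the dominant seventh of VI. VI in F# minor is D, so the applied chord's root is A, a perfect fifth above.
Building a dominant seventh chord on A gives A-C#-E-G.
The figured bass 42 indicates third inversion, placing the seventh (G) in the bass: G-A-C#-E.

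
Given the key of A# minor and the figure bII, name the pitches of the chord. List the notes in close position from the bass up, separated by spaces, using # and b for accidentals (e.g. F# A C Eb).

Scale degree 2 in A# minor is B#; lowering it a half step gives B. bII is the Neapolitan chord — a major triad on the lowered second degree.
So the chord is B-D#-F#.

B D# F#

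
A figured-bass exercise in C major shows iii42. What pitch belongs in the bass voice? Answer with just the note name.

D

iii in C major has root E; the chord is E-G-B-D.
The figure 42 means third inversion — the seventh is in the bass.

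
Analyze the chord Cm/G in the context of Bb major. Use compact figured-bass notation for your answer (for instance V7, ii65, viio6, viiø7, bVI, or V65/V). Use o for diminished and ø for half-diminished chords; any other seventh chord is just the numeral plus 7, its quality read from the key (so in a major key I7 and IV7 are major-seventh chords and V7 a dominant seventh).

ii64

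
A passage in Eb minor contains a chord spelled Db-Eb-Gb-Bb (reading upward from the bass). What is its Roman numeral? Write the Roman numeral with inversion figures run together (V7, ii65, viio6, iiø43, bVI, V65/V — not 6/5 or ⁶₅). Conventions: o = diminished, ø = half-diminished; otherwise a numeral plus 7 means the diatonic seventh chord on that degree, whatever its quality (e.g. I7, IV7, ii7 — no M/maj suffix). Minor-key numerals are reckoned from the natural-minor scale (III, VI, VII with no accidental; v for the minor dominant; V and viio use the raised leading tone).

i42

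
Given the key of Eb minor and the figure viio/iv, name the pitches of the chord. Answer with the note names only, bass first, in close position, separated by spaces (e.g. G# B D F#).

The slash marks an applied leading-tone chord: viio of iv. In Eb minor, iv is Ab, so the leading tone to it is G, a half step below.
Building a diminished triad on G gives G-Bb-Db.

G Bb Db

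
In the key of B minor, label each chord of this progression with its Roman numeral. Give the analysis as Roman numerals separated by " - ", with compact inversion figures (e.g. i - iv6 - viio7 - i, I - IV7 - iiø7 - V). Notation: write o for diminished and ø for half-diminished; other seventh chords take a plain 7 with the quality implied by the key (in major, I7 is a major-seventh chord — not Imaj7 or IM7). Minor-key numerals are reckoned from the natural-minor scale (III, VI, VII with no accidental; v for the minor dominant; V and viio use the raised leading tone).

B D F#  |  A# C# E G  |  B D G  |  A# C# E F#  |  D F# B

B-D-F# has root B, degree 1 in B minor, so i.
A#-C#-E-G: fully diminished seventh chord on A# = scale degree 7 → viio7.
B-D-G: major triad on G = scale degree 6 → VI6.
A#-C#-E-F# has root F#, degree 5 in B minor, so V65.
D-F#-B: root B is the tonic; minor triad there is i6.

i - viio7 - VI6 - V65 - i6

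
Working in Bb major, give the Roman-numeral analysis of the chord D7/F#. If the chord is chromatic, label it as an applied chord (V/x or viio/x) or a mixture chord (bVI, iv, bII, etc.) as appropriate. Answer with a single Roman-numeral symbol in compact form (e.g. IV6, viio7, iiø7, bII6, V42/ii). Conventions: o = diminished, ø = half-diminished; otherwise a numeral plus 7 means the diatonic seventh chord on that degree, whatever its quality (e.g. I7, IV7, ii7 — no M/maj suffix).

V65/vi

Stacked in thirds the chord is D-F#-A-C: a dominant seventh chord on D.
D is not a diatonic chord root with this quality in Bb major, but it lies a perfect fifth above G (vi), so the chord functions as an applied dominant of vi.
With F# in the bass the chord is in first inversion, so the figured bass is 65.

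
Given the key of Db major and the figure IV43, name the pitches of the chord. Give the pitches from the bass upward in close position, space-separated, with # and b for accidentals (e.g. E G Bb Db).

In Db major, the fourth degree is Gb, and the diatonic chord built there is a major seventh chord.
Stacking thirds from Gb gives Gb-Bb-Db-F.
With the 43 figure the chord is in second inversion; from the bass Db upward in close position it reads Db-F-Gb-Bb.

Db F Gb Bb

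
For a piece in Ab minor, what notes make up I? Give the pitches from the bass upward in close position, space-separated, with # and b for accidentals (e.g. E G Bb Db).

Ab C Eb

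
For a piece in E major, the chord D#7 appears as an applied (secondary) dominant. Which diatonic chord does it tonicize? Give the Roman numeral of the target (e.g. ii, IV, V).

The chord is a dominant seventh chord on D#.
A dominant resolves down a perfect fifth: D# → G#. In E major, G# is scale degree 3, i.e. iii.

iii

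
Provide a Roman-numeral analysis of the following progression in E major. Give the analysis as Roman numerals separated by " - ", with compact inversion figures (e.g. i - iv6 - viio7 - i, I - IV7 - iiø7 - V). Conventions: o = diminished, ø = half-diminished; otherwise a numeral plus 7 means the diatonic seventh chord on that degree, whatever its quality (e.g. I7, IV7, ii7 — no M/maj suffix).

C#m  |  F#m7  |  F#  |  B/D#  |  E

C#m: root C# is the submediant; minor triad there is vi.
F#m7 has root F#, degree 2 in E major, so ii7.
F# is the secondary dominant of V (major triad on F#): V/V.
B/D#: major triad on B = scale degree 5 → V6.
E: major triad on E = scale degree 1 → I.

vi - ii7 - V/V - V6 - I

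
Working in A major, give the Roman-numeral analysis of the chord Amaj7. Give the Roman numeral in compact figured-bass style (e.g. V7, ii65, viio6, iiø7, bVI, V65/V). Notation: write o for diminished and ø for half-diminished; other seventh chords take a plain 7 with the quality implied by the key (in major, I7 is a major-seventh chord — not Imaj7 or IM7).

Stacked in thirds the chord is A-C#-E-G#: a major seventh chord on A.
A is scale degree 1 in A major, and a major seventh chord on that degree is written I7.

I7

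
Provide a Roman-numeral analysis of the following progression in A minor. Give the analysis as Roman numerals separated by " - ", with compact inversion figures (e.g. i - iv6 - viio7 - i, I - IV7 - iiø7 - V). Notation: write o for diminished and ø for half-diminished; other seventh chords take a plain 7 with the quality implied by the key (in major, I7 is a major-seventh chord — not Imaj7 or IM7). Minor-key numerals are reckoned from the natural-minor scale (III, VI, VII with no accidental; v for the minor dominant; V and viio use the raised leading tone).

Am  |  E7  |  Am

i - V7 - i

Am has root A, degree 1 in A minor, so i.
E7 has root E, degree 5 in A minor, so V7.
Am: root A is the tonic; minor triad there is i.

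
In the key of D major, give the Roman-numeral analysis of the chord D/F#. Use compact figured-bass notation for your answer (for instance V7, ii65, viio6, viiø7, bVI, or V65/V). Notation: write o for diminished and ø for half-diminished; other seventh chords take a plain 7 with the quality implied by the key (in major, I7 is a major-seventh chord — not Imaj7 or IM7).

I6

The pitches D-F#-A form a major triad rooted on D.
In D major, D is the tonic; the diatonic major triad there is I.
With F# in the bass the chord is in first inversion, so the figured bass is 6.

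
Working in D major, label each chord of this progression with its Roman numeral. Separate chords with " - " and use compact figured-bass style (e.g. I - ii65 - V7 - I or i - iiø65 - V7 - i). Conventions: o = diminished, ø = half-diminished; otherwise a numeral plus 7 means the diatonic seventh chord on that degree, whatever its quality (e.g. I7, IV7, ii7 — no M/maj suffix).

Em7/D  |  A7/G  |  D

Em7/D: root E is the supertonic; minor seventh chord there is ii42.
A7/G: root A is the dominant; dominant seventh chord there is V42.
D: major triad on D = scale degree 1 → I.

ii42 - V42 - I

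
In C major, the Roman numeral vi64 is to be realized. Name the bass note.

E

vi in C major has root A; the chord is A-C-E.
The figure 64 means second inversion — the fifth is in the bass.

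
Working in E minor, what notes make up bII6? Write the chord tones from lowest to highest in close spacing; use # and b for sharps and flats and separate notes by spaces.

bII6 is the Neapolitan sixth — a major triad on the lowered second degree, here in its customary first inversion. In E minor that root is F.
So the chord is F-A-C, a major triad.
The figured bass 6 indicates first inversion, placing the third (A) in the bass: A-C-F.

A C F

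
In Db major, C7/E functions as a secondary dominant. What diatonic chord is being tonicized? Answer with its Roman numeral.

The chord is a dominant seventh chord on C.
A dominant resolves down a perfect fifth: C → F. In Db major, F is scale degree 3, i.e. iii.

iii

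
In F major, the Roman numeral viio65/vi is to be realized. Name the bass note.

The applied chord viio65/vi is rooted on C#: C#-E-G-Bb.
The figure 65 means first inversion — the third is in the bass.

E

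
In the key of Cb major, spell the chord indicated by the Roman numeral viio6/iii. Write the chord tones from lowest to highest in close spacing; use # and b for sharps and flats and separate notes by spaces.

The slash marks an applied leading-tone chord: viio of iii. In Cb major, iii is Eb, so the leading tone to it is D, a half step below.
Building a diminished triad on D gives D-F-Ab.
The figured bass 6 indicates first inversion, placing the third (F) in the bass: F-Ab-D.

F Ab D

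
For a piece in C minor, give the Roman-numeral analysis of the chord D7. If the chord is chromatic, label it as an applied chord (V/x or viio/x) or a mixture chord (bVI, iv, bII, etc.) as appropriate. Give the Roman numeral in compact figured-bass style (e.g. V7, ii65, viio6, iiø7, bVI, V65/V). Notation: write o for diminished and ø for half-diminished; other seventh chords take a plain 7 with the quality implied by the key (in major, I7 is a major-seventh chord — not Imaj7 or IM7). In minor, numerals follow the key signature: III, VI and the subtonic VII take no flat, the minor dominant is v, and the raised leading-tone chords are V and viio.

V7/V

The pitches D-F#-A-C form a dominant seventh chord rooted on D.
D is not a diatonic chord root with this quality in C minor, but it lies a perfect fifth above G (V), so the chord functions as an applied dominant of V.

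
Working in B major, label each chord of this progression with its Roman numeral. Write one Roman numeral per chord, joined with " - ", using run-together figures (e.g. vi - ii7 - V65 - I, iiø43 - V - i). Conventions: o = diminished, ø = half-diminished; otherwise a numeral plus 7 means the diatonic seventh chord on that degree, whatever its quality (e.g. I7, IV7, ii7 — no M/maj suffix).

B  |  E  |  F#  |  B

I - IV - V - I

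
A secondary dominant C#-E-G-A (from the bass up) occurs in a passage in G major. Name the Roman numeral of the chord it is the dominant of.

V

The chord is a dominant seventh chord on A.
A dominant resolves down a perfect fifth: A → D. In G major, D is scale degree 5, i.e. V.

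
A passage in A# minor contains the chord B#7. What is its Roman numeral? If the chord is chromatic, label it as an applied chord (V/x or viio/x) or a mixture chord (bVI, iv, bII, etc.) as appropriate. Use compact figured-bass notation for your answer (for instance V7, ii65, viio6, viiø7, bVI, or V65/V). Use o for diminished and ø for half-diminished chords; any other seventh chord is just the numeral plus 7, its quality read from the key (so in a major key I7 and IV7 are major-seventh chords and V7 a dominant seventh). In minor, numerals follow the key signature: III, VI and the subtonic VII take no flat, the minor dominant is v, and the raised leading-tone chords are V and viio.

V7/V

Stacked in thirds the chord is B#-D##-F##-A#: a dominant seventh chord on B#.
B# is not a diatonic chord root with this quality in A# minor, but it lies a perfect fifth above E# (V), so the chord functions as an applied dominant of V.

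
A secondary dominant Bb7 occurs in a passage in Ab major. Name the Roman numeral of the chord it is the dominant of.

V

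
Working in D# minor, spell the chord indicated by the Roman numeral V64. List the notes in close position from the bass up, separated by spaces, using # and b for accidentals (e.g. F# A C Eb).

E# A# C##

In D# minor, scale degree 5 is A#. The dominant is major (leading tone raised), so V is a major triad.
Stacking thirds from A# gives A#-C##-E#.
The figured bass 64 indicates second inversion, placing the fifth (E#) in the bass: E#-A#-C##.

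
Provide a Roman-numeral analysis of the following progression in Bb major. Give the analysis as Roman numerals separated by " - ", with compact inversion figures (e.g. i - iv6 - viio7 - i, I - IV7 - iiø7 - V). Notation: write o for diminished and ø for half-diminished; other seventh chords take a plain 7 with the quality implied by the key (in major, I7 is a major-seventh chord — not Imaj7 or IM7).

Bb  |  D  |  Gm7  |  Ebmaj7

Bb has root Bb, degree 1 in Bb major, so I.
D is the secondary dominant of vi (major triad on D): V/vi.
Gm7: minor seventh chord on G = scale degree 6 → vi7.
Ebmaj7 has root Eb, degree 4 in Bb major, so IV7.

I - V/vi - vi7 - IV7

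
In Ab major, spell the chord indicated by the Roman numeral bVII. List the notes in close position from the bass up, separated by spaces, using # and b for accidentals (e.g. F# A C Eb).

Gb Bb Db

Scale degree 7 in Ab major is G; lowering it a half step gives Gb. bVII is a major triad on the lowered seventh degree (the subtonic), borrowed from the parallel minor.
So the chord is Gb-Bb-Db, a major triad.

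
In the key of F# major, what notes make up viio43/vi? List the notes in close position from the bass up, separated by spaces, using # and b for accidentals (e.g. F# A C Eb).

The slash marks an applied leading-tone chord: viio of vi. In F# major, vi is D#, so the leading tone to it is C##, a half step below.
Building a fully diminished seventh chord on C## gives C##-E#-G#-B.
With the 43 figure the chord is in second inversion; from the bass G# upward in close position it reads G#-B-C##-E#.

G# B C## E#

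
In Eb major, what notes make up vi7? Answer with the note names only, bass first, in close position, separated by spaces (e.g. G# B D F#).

C Eb G Bb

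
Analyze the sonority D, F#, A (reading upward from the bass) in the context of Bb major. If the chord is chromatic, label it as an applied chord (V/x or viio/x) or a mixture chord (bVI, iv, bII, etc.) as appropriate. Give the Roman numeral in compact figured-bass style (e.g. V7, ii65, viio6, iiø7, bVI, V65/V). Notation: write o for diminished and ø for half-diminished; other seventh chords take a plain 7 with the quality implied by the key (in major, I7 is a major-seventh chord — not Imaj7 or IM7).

V/vi

The pitches D-F#-A form a major triad rooted on D.
D is not a diatonic chord root with this quality in Bb major, but it lies a perfect fifth above G (vi), so the chord functions as an applied dominant of vi.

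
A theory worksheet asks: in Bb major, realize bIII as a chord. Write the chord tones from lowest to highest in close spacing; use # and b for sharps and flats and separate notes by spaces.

Db F Ab

bIII is a major triad on the lowered third degree, borrowed from the parallel minor. In Bb major that root is Db.
So the chord is Db-F-Ab.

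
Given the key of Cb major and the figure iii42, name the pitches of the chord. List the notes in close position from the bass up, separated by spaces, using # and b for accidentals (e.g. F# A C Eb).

Db Eb Gb Bb

In Cb major, scale degree 3 is Eb, and the diatonic chord built there is a minor seventh chord.
That chord is spelled Eb-Gb-Bb-Db.
The figured bass 42 indicates third inversion, placing the seventh (Db) in the bass: Db-Eb-Gb-Bb.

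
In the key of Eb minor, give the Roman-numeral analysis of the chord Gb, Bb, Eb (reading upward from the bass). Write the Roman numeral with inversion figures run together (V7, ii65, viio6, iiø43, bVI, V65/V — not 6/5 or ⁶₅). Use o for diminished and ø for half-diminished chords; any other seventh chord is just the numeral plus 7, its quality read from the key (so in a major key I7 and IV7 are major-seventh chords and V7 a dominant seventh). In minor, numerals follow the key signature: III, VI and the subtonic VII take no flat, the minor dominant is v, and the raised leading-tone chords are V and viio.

i6

The pitches Eb-Gb-Bb form a minor triad rooted on Eb.
In Eb minor, Eb is the tonic; the diatonic minor triad there is i.
With Gb in the bass the chord is in first inversion, so the figured bass is 6.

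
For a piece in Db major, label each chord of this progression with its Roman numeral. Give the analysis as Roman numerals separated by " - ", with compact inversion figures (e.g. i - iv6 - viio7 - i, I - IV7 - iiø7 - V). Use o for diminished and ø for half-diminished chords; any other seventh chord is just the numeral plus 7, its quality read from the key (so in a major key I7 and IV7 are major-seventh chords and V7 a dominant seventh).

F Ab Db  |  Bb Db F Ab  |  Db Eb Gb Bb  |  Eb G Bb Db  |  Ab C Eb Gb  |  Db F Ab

F-Ab-Db: root Db is the tonic; major triad there is I6.
Bb-Db-F-Ab: minor seventh chord on Bb = scale degree 6 → vi7.
Db-Eb-Gb-Bb: root Eb is the supertonic; minor seventh chord there is ii42.
Eb-G-Bb-Db is the secondary dominant of V (dominant seventh chord on Eb): V7/V.
Ab-C-Eb-Gb has root Ab, degree 5 in Db major, so V7.
Db-F-Ab has root Db, degree 1 in Db major, so I.

I6 - vi7 - ii42 - V7/V - V7 - I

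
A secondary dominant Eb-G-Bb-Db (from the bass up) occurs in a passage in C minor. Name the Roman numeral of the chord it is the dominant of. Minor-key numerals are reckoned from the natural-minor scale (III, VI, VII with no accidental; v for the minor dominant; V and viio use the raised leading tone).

VI

The chord is a dominant seventh chord on Eb.
A dominant resolves down a perfect fifth: Eb → Ab. In C minor, Ab is scale degree 6, i.e. VI.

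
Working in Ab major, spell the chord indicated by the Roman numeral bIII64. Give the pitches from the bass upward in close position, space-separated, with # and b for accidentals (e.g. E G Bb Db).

bIII64 is a major triad on the lowered third degree, borrowed from the parallel minor. In Ab major that root is Cb.
So the chord is Cb-Eb-Gb.
With the 64 figure the chord is in second inversion; from the bass Gb upward in close position it reads Gb-Cb-Eb.

Gb Cb Eb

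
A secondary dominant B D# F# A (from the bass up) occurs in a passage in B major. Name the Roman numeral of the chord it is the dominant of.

IV

The chord is a dominant seventh chord on B.
A dominant resolves down a perfect fifth: B → E. In B major, E is scale degree 4, i.e. IV.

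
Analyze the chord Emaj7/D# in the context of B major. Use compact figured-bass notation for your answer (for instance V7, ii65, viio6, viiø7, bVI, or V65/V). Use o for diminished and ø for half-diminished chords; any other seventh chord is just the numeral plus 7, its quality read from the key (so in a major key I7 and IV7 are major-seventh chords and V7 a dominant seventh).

IV42

Stacked in thirds the chord is E-G#-B-D#: a major seventh chord on E.
E is scale degree 4 in B major, and a major seventh chord on that degree is written IV7.
With D# in the bass the chord is in third inversion, so the figured bass is 42.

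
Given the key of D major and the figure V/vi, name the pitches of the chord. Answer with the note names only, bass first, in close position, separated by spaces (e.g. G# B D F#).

F# A# C#

The slash means an applied dominant: we want the dominant of vi. In D major, vi is B minor, and its dominant is built on F#.
Building a major triad on F# gives F#-A#-C#.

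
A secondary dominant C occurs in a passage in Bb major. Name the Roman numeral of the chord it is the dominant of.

V

The chord is a major triad on C.
A dominant resolves down a perfect fifth: C → F. In Bb major, F is scale degree 5, i.e. V.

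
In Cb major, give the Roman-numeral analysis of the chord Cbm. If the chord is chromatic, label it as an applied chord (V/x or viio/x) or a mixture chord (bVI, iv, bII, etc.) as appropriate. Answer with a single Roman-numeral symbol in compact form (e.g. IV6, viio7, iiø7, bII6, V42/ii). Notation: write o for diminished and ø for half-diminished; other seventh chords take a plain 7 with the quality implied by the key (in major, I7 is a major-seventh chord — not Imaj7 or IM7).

i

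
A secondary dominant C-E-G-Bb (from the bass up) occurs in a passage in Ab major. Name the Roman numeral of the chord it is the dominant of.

vi

The chord is a dominant seventh chord on C.
A dominant resolves down a perfect fifth: C → F. In Ab major, F is scale degree 6, i.e. vi.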